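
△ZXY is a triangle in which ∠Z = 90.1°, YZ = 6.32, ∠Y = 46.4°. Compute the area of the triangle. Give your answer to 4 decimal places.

area ≈ 21.0103

The third angle is ∠X = 180° − ∠Y − ∠Z = 43.50°.
Law of sines: XY = YZ·sin Z/sin X ≈ 9.1813.
Law of sines: ZX = YZ·sin Y/sin X ≈ 6.6488.
Area = ½·YZ·XY·sin Y ≈ 21.01.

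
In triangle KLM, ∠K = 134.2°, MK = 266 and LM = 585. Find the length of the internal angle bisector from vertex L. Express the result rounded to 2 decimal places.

t_L ≈ 445.28

Law of sines: sin L = MK·sin K/LM ≈ 0.32598.
Since LM ≥ MK, only the acute value applies: ∠L ≈ 19.02°.
Then ∠M = 180° − ∠K − ∠L ≈ 26.78°.
Law of sines gives KL = LM·sin M/sin K ≈ 367.6.
The bisector from L has length 2·KL·LM·cos(∠L/2)/(KL+LM) ≈ 445.28.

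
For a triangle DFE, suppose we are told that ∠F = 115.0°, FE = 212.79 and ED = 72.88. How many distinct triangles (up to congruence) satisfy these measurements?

FE·sin F = 212.79·sin(115.0°) ≈ 192.9.
Since ∠F is not acute, a triangle exists only if ED > FE; here ED ≤ FE, so there is no triangle.

0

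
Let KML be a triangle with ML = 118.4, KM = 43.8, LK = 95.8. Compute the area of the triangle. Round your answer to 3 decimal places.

1966.693

Semiperimeter s = (118.4 + 95.8 + 43.8)/2 = 129.
Heron's formula: area = √(129·10.6·33.2·85.2) ≈ 1966.7.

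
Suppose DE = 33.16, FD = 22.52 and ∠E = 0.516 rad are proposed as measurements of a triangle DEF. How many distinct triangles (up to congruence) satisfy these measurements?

DE·sin E = 33.16·sin(0.516 rad) ≈ 16.36.
Since DE sin E < FD < DE (16.36 < 22.52 < 33.16), two triangles exist.

2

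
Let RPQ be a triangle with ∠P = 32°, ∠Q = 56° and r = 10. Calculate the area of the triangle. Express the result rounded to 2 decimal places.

area ≈ 21.98

The third angle is ∠R = 180° − ∠P − ∠Q = 92.00°.
Law of sines: p = r·sin P/sin R ≈ 5.3024.
Law of sines: q = r·sin Q/sin R ≈ 8.2954.
Area = ½·r·p·sin Q ≈ 21.98.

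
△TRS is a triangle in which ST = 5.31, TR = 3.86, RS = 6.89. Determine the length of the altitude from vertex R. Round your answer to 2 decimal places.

3.84

Semiperimeter s = (6.89 + 5.31 + 3.86)/2 = 8.03.
Heron's formula: area = √(8.03·1.14·2.72·4.17) ≈ 10.19.
The altitude from R has length 2·area/ST ≈ 3.8379.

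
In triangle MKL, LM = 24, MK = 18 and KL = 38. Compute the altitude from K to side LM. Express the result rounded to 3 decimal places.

h_K ≈ 13.984

Semiperimeter s = (38 + 24 + 18)/2 = 40.
Heron's formula: area = √(40·2·16·22) ≈ 167.81.
The altitude from K has length 2·area/LM ≈ 13.984.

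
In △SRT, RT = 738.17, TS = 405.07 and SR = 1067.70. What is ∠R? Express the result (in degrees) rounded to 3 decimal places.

15.248

By the law of cosines, cos R = (SR² + RT² − TS²) / (2·SR·RT) ≈ 0.96480, so ∠R ≈ 15.25°.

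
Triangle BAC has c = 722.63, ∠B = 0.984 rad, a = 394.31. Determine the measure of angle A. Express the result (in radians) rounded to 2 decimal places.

0.58

By the law of cosines, b² = a² + c² − 2·a·c·cos B = 3.6213e+05, so b ≈ 601.78.
Law of cosines again: cos A = (c² + b² − a²)/(2·c·b) ≈ 0.83802, so ∠A ≈ 0.577 rad.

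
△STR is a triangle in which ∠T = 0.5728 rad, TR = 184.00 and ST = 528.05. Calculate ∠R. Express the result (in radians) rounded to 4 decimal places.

By the law of cosines, RS² = ST² + TR² − 2·ST·TR·cos T = 1.4939e+05, so RS ≈ 386.51.
Law of cosines again: cos R = (TR² + RS² − ST²)/(2·TR·RS) ≈ -0.67209, so ∠R ≈ 2.3078 rad.

∠R ≈ 2.3078 rad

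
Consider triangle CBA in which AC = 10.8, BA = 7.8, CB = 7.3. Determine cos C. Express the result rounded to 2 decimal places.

By the law of cosines, cos C = (AC² + CB² − BA²) / (2·AC·CB) ≈ 0.69184, so ∠C ≈ 46.22°.

cos C ≈ 0.69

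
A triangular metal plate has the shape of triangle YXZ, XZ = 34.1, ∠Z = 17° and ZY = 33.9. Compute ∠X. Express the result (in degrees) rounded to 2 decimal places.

∠X ≈ 80.37°

By the law of cosines, YX² = XZ² + ZY² − 2·XZ·ZY·cos Z = 101.06, so YX ≈ 10.053.
Law of cosines again: cos X = (YX² + XZ² − ZY²)/(2·YX·XZ) ≈ 0.16724, so ∠X ≈ 80.37°.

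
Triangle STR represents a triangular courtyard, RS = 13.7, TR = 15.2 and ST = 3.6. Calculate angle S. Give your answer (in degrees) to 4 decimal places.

By the law of cosines, cos S = (RS² + ST² − TR²) / (2·RS·ST) ≈ -0.30809, so ∠S ≈ 107.94°.

107.9442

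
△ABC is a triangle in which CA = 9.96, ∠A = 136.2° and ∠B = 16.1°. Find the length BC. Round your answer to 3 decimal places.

The third angle is ∠C = 180° − ∠A − ∠B = 27.70°.
Law of sines: BC = CA·sin A/sin B ≈ 24.859.

24.859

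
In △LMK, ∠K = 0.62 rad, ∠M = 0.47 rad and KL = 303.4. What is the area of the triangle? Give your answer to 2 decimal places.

The third angle is ∠L = π − ∠M − ∠K = 2.052 rad.
Law of sines: MK = KL·sin L/sin M ≈ 593.97.
Law of sines: LM = KL·sin K/sin M ≈ 389.25.
Area = ½·KL·MK·sin K ≈ 52355.

area ≈ 52354.66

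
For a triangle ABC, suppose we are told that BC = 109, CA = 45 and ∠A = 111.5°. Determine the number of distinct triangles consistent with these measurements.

CA·sin A = 45·sin(111.5°) ≈ 41.87.
Since ∠A is not acute, a triangle exists only if BC > CA; here BC > CA, so there is exactly one triangle.

1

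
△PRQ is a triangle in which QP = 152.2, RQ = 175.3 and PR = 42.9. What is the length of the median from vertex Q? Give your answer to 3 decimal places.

Median from Q: ½√(2·RQ² + 2·QP² − PR²) ≈ 162.75.

162.749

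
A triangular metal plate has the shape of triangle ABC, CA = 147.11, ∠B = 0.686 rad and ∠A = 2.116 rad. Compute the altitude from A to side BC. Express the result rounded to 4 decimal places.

h_A ≈ 49.0028

The third angle is ∠C = π − ∠A − ∠B = 0.340 rad.
Law of sines: BC = CA·sin A/sin B ≈ 198.57.
Law of sines: AB = CA·sin C/sin B ≈ 77.359.
Area = ½·CA·BC·sin C ≈ 4865.2.
The altitude from A has length 2·area/BC ≈ 49.003.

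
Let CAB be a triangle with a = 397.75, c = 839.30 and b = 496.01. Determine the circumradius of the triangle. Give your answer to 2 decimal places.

R ≈ 646.62

By the law of cosines, cos C = (a² + b² − c²) / (2·a·b) ≈ -0.76080, so ∠C ≈ 139.53°.
Circumradius = c/(2 sin C) ≈ 646.62.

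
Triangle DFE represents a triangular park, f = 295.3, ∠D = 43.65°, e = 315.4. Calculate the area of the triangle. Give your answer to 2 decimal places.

Area = ½·f·e·sin D ≈ 32144.

32144.18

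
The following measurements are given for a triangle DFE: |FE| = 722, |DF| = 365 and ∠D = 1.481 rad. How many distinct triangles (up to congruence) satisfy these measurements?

1

|DF|·sin D = 365·sin(1.481 rad) ≈ 363.5.
Since |FE| ≥ |DF|, exactly one triangle exists.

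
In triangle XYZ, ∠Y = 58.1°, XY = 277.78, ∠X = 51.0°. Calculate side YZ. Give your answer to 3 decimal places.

The third angle is ∠Z = 180° − ∠X − ∠Y = 70.90°.
Law of sines: YZ = XY·sin X/sin Z ≈ 228.45.

228.452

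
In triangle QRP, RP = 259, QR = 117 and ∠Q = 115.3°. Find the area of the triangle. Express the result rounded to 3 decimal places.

area ≈ 9859.229

Law of sines: sin P = QR·sin Q/RP ≈ 0.40841.
Since RP ≥ QR, only the acute value applies: ∠P ≈ 24.10°.
Then ∠R = 180° − ∠Q − ∠P ≈ 40.60°.
Law of sines gives PQ = RP·sin R/sin Q ≈ 186.41.
Area = ½·RP·QR·sin R ≈ 9859.2.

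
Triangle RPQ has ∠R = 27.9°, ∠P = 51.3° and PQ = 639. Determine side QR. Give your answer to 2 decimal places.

1065.75

The third angle is ∠Q = 180° − ∠R − ∠P = 100.80°.
Law of sines: QR = PQ·sin P/sin R ≈ 1065.7.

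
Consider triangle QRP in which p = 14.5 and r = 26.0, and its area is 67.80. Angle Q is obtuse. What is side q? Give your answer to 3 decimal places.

From area = ½·r·p·sin Q, we get sin Q = 2·area/(r·p) ≈ 0.35968.
Taking the obtuse solution, ∠Q ≈ 158.92°.
Law of cosines then gives q ≈ 39.872.

39.872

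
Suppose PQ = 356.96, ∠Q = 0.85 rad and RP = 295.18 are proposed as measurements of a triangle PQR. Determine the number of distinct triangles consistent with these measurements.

2

PQ·sin Q = 356.96·sin(0.85 rad) ≈ 268.2.
Since PQ sin Q < RP < PQ (268.2 < 295.18 < 356.96), two triangles exist.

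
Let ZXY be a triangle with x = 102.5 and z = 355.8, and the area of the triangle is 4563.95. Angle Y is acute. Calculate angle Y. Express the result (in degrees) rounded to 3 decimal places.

From area = ½·z·x·sin Y, we get sin Y = 2·area/(z·x) ≈ 0.25029.
Taking the acute solution, ∠Y ≈ 14.49°.

∠Y ≈ 14.495°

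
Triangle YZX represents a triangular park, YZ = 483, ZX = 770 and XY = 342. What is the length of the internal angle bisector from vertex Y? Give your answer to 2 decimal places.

145.91

By the law of cosines, cos Y = (XY² + YZ² − ZX²) / (2·XY·YZ) ≈ -0.73447, so ∠Y ≈ 137.26°.
The bisector from Y has length 2·XY·YZ·cos(∠Y/2)/(XY+YZ) ≈ 145.91.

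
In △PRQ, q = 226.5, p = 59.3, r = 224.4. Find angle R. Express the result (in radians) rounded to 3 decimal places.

By the law of cosines, cos R = (q² + p² − r²) / (2·q·p) ≈ 0.16615, so ∠R ≈ 1.404 rad.

1.404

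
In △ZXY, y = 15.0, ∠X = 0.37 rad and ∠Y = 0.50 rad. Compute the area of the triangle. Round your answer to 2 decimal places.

The third angle is ∠Z = π − ∠X − ∠Y = 2.272 rad.
Law of sines: z = y·sin Z/sin Y ≈ 23.914.
Law of sines: x = y·sin X/sin Y ≈ 11.314.
Area = ½·y·z·sin X ≈ 64.857.

area ≈ 64.86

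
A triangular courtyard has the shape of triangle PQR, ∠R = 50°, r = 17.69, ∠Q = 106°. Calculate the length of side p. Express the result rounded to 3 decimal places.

9.393

The third angle is ∠P = 180° − ∠Q − ∠R = 24.00°.
Law of sines: p = r·sin P/sin R ≈ 9.3926.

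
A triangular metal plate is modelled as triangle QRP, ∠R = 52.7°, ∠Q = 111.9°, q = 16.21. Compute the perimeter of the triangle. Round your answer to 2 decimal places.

The third angle is ∠P = 180° − ∠Q − ∠R = 15.40°.
Law of sines: r = q·sin R/sin Q ≈ 13.898.
Law of sines: p = q·sin P/sin Q ≈ 4.6395.
Semiperimeter s = (16.21+13.898+4.6395)/2 = 17.373.
Perimeter = 16.21 + 13.898 + 4.6395 = 34.747.

perimeter ≈ 34.75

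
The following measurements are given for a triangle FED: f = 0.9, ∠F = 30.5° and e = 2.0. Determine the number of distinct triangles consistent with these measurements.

e·sin F = 2.0·sin(30.5°) ≈ 1.015.
Since f = 0.9 < 1.015 = e sin F, no triangle exists.

0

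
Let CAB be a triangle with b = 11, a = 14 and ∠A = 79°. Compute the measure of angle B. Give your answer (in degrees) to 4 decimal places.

Law of sines: sin B = b·sin A/a ≈ 0.77128.
Since a ≥ b, only the acute value applies: ∠B ≈ 50.47°.
Then ∠C = 180° − ∠A − ∠B ≈ 50.53°.

∠B ≈ 50.4688°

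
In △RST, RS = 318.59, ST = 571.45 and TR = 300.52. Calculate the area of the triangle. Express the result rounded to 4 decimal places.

area ≈ 34013.6840

Semiperimeter s = (571.45 + 300.52 + 318.59)/2 = 595.28.
Heron's formula: area = √(595.28·23.83·294.76·276.69) ≈ 34014.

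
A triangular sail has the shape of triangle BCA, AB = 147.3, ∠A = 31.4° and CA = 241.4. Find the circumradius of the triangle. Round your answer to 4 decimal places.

R ≈ 133.2178

By the law of cosines, BC² = CA² + AB² − 2·CA·AB·cos A = 19270, so BC ≈ 138.82.
Area = ½·CA·AB·sin A ≈ 9263.1.
Circumradius = BC/(2 sin A) ≈ 133.22.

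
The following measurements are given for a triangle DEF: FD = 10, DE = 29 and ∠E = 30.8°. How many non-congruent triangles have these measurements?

DE·sin E = 29·sin(30.8°) ≈ 14.85.
Since FD = 10 < 14.85 = DE sin E, no triangle exists.

0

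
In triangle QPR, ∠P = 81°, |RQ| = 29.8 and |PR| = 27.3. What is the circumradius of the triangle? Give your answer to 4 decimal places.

Law of sines: sin Q = |PR|·sin P/|RQ| ≈ 0.90483.
Since |RQ| ≥ |PR|, only the acute value applies: ∠Q ≈ 64.80°.
Then ∠R = 180° − ∠P − ∠Q ≈ 34.20°.
Law of sines gives |QP| = |RQ|·sin R/sin P ≈ 16.959.
Circumradius = |RQ|/(2 sin P) ≈ 15.086.

15.0857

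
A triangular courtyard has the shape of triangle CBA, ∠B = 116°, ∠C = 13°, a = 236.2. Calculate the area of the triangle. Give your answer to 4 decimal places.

area ≈ 7257.3057

The third angle is ∠A = 180° − ∠C − ∠B = 51.00°.
Law of sines: c = a·sin C/sin A ≈ 68.37.
Law of sines: b = a·sin B/sin A ≈ 273.17.
Area = ½·a·c·sin B ≈ 7257.3.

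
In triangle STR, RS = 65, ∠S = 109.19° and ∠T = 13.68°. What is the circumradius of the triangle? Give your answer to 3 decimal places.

The third angle is ∠R = 180° − ∠S − ∠T = 57.13°.
Law of sines: TR = RS·sin S/sin T ≈ 259.57.
Law of sines: ST = RS·sin R/sin T ≈ 230.84.
Circumradius = RS/(2 sin T) ≈ 137.42.

137.421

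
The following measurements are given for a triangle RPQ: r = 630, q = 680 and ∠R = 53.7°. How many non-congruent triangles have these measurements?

2

q·sin R = 680·sin(53.7°) ≈ 548.
Since q sin R < r < q (548 < 630 < 680), two triangles exist.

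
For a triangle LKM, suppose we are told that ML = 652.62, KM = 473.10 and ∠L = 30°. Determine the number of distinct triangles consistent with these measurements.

ML·sin L = 652.62·sin(30°) ≈ 326.3.
Since ML sin L < KM < ML (326.3 < 473.10 < 652.62), two triangles exist.

2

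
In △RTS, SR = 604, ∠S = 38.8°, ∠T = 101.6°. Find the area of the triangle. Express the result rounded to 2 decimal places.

area ≈ 74375.09

The third angle is ∠R = 180° − ∠T − ∠S = 39.60°.
Law of sines: TS = SR·sin R/sin T ≈ 393.03.
Law of sines: RT = SR·sin S/sin T ≈ 386.36.
Area = ½·SR·TS·sin S ≈ 74375.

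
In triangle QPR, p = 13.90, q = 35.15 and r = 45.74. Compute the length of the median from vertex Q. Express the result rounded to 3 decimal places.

m_Q ≈ 28.876

Median from Q: ½√(2·p² + 2·r² − q²) ≈ 28.876.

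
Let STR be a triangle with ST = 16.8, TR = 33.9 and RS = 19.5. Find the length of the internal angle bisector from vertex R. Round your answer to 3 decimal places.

By the law of cosines, cos R = (TR² + RS² − ST²) / (2·TR·RS) ≈ 0.94336, so ∠R ≈ 19.38°.
The bisector from R has length 2·TR·RS·cos(∠R/2)/(TR+RS) ≈ 24.405.

24.405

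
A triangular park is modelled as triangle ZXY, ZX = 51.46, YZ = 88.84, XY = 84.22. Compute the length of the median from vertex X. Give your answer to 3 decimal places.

53.828

Median from X: ½√(2·ZX² + 2·XY² − YZ²) ≈ 53.828.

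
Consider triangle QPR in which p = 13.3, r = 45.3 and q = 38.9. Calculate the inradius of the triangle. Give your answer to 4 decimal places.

Semiperimeter s = (38.9 + 13.3 + 45.3)/2 = 48.75.
Heron's formula: area = √(48.75·9.85·35.45·3.45) ≈ 242.34.
Inradius = area/s = 242.34/48.75 ≈ 4.9711.

4.9711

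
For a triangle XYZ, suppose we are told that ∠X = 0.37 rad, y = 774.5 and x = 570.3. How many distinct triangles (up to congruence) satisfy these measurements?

y·sin X = 774.5·sin(0.37 rad) ≈ 280.1.
Since y sin X < x < y (280.1 < 570.3 < 774.5), two triangles exist.

2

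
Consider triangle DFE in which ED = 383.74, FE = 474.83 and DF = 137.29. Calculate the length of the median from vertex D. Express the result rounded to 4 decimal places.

Median from D: ½√(2·ED² + 2·DF² − FE²) ≈ 163.36.

163.3603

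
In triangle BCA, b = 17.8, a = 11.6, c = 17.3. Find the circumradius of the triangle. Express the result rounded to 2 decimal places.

By the law of cosines, cos B = (c² + a² − b²) / (2·c·a) ≈ 0.29153, so ∠B ≈ 73.05°.
Circumradius = b/(2 sin B) ≈ 9.3042.

R ≈ 9.30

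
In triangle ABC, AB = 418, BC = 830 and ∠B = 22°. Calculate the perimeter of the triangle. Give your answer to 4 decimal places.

perimeter ≈ 1717.3290

By the law of cosines, CA² = AB² + BC² − 2·AB·BC·cos B = 2.2027e+05, so CA ≈ 469.33.
Semiperimeter s = (830+469.33+418)/2 = 858.66.
Perimeter = 830 + 469.33 + 418 = 1717.3.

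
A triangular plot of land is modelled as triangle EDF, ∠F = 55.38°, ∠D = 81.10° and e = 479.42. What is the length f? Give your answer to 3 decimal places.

The third angle is ∠E = 180° − ∠D − ∠F = 43.52°.
Law of sines: f = e·sin F/sin E ≈ 572.94.

572.943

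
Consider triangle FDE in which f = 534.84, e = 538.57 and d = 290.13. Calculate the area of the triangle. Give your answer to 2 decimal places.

Semiperimeter s = (534.84 + 290.13 + 538.57)/2 = 681.77.
Heron's formula: area = √(681.77·146.93·391.64·143.2) ≈ 74953.

area ≈ 74953.03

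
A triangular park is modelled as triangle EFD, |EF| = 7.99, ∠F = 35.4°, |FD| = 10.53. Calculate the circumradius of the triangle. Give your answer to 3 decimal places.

By the law of cosines, |DE|² = |EF|² + |FD|² − 2·|EF|·|FD|·cos F = 37.56, so |DE| ≈ 6.1286.
Area = ½·|EF|·|FD|·sin F ≈ 24.369.
Circumradius = |DE|/(2 sin F) ≈ 5.2898.

5.290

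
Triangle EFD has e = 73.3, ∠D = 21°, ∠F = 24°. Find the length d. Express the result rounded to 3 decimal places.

37.149

The third angle is ∠E = 180° − ∠F − ∠D = 135.00°.
Law of sines: d = e·sin D/sin E ≈ 37.149.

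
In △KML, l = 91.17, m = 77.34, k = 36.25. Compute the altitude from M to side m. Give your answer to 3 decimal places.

h_M ≈ 35.649

Semiperimeter s = (36.25 + 77.34 + 91.17)/2 = 102.38.
Heron's formula: area = √(102.38·66.13·25.04·11.21) ≈ 1378.6.
The altitude from M has length 2·area/m ≈ 35.649.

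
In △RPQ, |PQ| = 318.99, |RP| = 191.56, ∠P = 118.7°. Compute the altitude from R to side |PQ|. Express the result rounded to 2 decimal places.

By the law of cosines, |QR|² = |RP|² + |PQ|² − 2·|RP|·|PQ|·cos P = 1.9714e+05, so |QR| ≈ 444.
Area = ½·|RP|·|PQ|·sin P ≈ 26799.
The altitude from R has length 2·area/|PQ| ≈ 168.03.

h_R ≈ 168.03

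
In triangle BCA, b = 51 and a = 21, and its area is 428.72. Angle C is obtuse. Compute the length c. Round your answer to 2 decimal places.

From area = ½·a·b·sin C, we get sin C = 2·area/(a·b) ≈ 0.80060.
Taking the obtuse solution, ∠C ≈ 126.81°.
Law of cosines then gives c ≈ 65.768.

65.77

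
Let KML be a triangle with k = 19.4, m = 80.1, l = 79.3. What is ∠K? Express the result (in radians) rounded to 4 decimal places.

∠K ≈ 0.2438 rad

By the law of cosines, cos K = (m² + l² − k²) / (2·m·l) ≈ 0.97042, so ∠K ≈ 0.244 rad.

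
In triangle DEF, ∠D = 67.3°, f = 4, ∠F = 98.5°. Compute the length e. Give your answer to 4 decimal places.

The third angle is ∠E = 180° − ∠F − ∠D = 14.20°.
Law of sines: e = f·sin E/sin F ≈ 0.99213.

0.9921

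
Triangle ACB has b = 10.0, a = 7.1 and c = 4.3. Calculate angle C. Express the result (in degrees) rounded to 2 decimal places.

21.72

By the law of cosines, cos C = (b² + a² − c²) / (2·b·a) ≈ 0.92901, so ∠C ≈ 21.72°.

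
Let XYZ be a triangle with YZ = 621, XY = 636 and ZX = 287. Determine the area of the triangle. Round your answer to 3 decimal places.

87687.451

Semiperimeter s = (621 + 287 + 636)/2 = 772.
Heron's formula: area = √(772·151·485·136) ≈ 87687.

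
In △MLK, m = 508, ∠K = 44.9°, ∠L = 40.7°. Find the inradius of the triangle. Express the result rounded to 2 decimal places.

99.29

The third angle is ∠M = 180° − ∠L − ∠K = 94.40°.
Law of sines: l = m·sin L/sin M ≈ 332.25.
Law of sines: k = m·sin K/sin M ≈ 359.64.
Area = ½·m·l·sin K ≈ 59569.
Semiperimeter s = (508+332.25+359.64)/2 = 599.94.
Inradius = area/s = 59569/599.94 ≈ 99.29.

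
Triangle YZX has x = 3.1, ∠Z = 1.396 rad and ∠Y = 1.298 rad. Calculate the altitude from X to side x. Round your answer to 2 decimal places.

The third angle is ∠X = π − ∠Y − ∠Z = 0.448 rad.
Law of sines: y = x·sin Y/sin X ≈ 6.8978.
Law of sines: z = x·sin Z/sin X ≈ 7.0536.
Area = ½·x·y·sin Z ≈ 10.529.
The altitude from X has length 2·area/x ≈ 6.7927.

h_X ≈ 6.79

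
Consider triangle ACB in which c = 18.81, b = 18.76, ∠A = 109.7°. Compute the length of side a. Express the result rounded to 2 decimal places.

30.72

By the law of cosines, a² = c² + b² − 2·c·b·cos A = 943.66, so a ≈ 30.719.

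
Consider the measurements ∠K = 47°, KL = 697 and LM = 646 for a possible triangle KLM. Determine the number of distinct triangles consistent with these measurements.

KL·sin K = 697·sin(47°) ≈ 509.8.
Since KL sin K < LM < KL (509.8 < 646 < 697), two triangles exist.

2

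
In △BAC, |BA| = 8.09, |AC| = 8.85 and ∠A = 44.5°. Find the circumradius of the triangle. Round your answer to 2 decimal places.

4.60

By the law of cosines, |CB|² = |BA|² + |AC|² − 2·|BA|·|AC|·cos A = 41.638, so |CB| ≈ 6.4528.
Area = ½·|BA|·|AC|·sin A ≈ 25.091.
Circumradius = |CB|/(2 sin A) ≈ 4.6031.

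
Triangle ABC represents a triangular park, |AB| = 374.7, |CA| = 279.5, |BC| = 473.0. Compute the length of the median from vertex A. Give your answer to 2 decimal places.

230.93

Median from A: ½√(2·|CA|² + 2·|AB|² − |BC|²) ≈ 230.93.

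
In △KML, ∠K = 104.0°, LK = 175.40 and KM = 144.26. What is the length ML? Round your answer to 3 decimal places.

252.624

By the law of cosines, ML² = LK² + KM² − 2·LK·KM·cos K = 63819, so ML ≈ 252.62.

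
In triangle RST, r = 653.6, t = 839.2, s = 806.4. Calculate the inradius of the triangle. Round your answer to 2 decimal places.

Semiperimeter p = (653.6 + 806.4 + 839.2)/2 = 1149.6.
Heron's formula: area = √(1149.6·496·343.2·310.4) ≈ 2.4646e+05.
Inradius = area/p = 2.4646e+05/1149.6 ≈ 214.39.

214.39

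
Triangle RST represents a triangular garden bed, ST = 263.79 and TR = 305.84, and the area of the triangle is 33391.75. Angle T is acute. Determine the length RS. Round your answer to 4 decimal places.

269.4351

From area = ½·ST·TR·sin T, we get sin T = 2·area/(ST·TR) ≈ 0.82778.
Taking the acute solution, ∠T ≈ 55.87°.
Law of cosines then gives RS ≈ 269.44.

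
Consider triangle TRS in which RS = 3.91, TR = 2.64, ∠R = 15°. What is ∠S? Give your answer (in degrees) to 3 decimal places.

∠S ≈ 26.676°

By the law of cosines, ST² = TR² + RS² − 2·TR·RS·cos R = 2.3164, so ST ≈ 1.522.
Law of cosines again: cos S = (RS² + ST² − TR²)/(2·RS·ST) ≈ 0.89356, so ∠S ≈ 26.68°.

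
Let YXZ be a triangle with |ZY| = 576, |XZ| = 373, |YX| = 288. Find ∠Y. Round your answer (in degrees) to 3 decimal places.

By the law of cosines, cos Y = (|ZY|² + |YX|² − |XZ|²) / (2·|ZY|·|YX|) ≈ 0.83065, so ∠Y ≈ 33.83°.

33.834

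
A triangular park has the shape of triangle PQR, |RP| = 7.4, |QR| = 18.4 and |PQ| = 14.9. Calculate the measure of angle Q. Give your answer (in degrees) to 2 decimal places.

By the law of cosines, cos Q = (|PQ|² + |QR|² − |RP|²) / (2·|PQ|·|QR|) ≈ 0.92247, so ∠Q ≈ 22.71°.

∠Q ≈ 22.71°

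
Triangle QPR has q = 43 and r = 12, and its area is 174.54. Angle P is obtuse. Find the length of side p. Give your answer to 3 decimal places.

52.469

From area = ½·r·q·sin P, we get sin P = 2·area/(r·q) ≈ 0.67651.
Taking the obtuse solution, ∠P ≈ 137.43°.
Law of cosines then gives p ≈ 52.469.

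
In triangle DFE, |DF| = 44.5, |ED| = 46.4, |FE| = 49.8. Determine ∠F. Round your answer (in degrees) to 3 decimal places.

By the law of cosines, cos F = (|DF|² + |FE|² − |ED|²) / (2·|DF|·|FE|) ≈ 0.52058, so ∠F ≈ 58.63°.

58.629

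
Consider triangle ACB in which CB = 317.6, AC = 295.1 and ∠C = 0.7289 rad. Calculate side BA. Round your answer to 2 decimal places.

By the law of cosines, BA² = AC² + CB² − 2·AC·CB·cos C = 48135, so BA ≈ 219.4.

219.40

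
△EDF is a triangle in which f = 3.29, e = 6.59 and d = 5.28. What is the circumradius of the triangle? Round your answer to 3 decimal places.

By the law of cosines, cos E = (d² + f² − e²) / (2·d·f) ≈ -0.13602, so ∠E ≈ 97.82°.
Circumradius = e/(2 sin E) ≈ 3.3259.

R ≈ 3.326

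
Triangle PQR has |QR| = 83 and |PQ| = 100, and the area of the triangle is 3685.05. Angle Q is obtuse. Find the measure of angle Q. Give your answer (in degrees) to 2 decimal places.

∠Q ≈ 117.38°

From area = ½·|PQ|·|QR|·sin Q, we get sin Q = 2·area/(|PQ|·|QR|) ≈ 0.88796.
Taking the obtuse solution, ∠Q ≈ 117.38°.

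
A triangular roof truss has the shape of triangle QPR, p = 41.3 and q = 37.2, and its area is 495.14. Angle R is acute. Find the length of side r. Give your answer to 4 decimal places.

From area = ½·q·p·sin R, we get sin R = 2·area/(q·p) ≈ 0.64456.
Taking the acute solution, ∠R ≈ 40.13°.
Law of cosines then gives r ≈ 27.208.

27.2080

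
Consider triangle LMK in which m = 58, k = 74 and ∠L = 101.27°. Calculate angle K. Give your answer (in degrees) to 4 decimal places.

∠K ≈ 45.0439°

By the law of cosines, l² = m² + k² − 2·m·k·cos L = 10518, so l ≈ 102.56.
Law of cosines again: cos K = (l² + m² − k²)/(2·l·m) ≈ 0.70657, so ∠K ≈ 45.04°.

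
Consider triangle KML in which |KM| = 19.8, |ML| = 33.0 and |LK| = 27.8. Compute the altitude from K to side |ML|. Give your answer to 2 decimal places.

Semiperimeter s = (33 + 27.8 + 19.8)/2 = 40.3.
Heron's formula: area = √(40.3·7.3·12.5·20.5) ≈ 274.57.
The altitude from K has length 2·area/|ML| ≈ 16.64.

h_K ≈ 16.64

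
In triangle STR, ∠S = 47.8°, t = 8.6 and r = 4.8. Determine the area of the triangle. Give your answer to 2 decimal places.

Area = ½·t·r·sin S ≈ 15.29.

area ≈ 15.29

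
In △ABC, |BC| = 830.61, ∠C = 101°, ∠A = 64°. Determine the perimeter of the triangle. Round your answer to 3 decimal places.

The third angle is ∠B = 180° − ∠C − ∠A = 15.00°.
Law of sines: |CA| = |BC|·sin B/sin A ≈ 239.18.
Law of sines: |AB| = |BC|·sin C/sin A ≈ 907.16.
Semiperimeter s = (830.61+239.18+907.16)/2 = 988.48.
Perimeter = 830.61 + 239.18 + 907.16 = 1977.

perimeter ≈ 1976.954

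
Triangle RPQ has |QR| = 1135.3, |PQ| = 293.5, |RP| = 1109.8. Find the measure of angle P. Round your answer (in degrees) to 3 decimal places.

By the law of cosines, cos P = (|RP|² + |PQ|² − |QR|²) / (2·|RP|·|PQ|) ≈ 0.04435, so ∠P ≈ 87.46°.

87.458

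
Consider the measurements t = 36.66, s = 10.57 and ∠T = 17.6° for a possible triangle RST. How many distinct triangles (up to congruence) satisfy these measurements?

s·sin T = 10.57·sin(17.6°) ≈ 3.196.
Since t ≥ s, exactly one triangle exists.

1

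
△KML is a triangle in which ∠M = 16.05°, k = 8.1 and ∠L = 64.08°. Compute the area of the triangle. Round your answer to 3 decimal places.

The third angle is ∠K = 180° − ∠M − ∠L = 99.87°.
Law of sines: m = k·sin M/sin K ≈ 2.2731.
Law of sines: l = k·sin L/sin K ≈ 7.3946.
Area = ½·k·m·sin L ≈ 8.28.

area ≈ 8.280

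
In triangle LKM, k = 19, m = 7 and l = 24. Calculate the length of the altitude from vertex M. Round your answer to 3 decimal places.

h_M ≈ 14.846

Semiperimeter s = (24 + 19 + 7)/2 = 25.
Heron's formula: area = √(25·1·6·18) ≈ 51.962.
The altitude from M has length 2·area/m ≈ 14.846.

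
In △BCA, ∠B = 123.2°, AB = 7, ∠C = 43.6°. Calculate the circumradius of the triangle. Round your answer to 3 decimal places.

The third angle is ∠A = 180° − ∠B − ∠C = 13.20°.
Law of sines: CA = AB·sin B/sin C ≈ 8.4936.
Law of sines: BC = AB·sin A/sin C ≈ 2.3179.
Circumradius = AB/(2 sin C) ≈ 5.0753.

5.075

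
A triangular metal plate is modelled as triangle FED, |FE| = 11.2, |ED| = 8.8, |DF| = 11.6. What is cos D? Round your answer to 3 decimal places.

cos D ≈ 0.424

By the law of cosines, cos D = (|ED|² + |DF|² − |FE|²) / (2·|ED|·|DF|) ≈ 0.42398, so ∠D ≈ 64.91°.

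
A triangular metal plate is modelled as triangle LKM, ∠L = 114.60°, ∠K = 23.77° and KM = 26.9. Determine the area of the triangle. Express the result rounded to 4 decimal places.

area ≈ 106.5492

The third angle is ∠M = 180° − ∠L − ∠K = 41.63°.
Law of sines: ML = KM·sin K/sin L ≈ 11.925.
Law of sines: LK = KM·sin M/sin L ≈ 19.654.
Area = ½·KM·ML·sin M ≈ 106.55.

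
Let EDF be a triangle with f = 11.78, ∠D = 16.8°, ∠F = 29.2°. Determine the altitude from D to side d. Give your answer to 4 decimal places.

The third angle is ∠E = 180° − ∠D − ∠F = 134.00°.
Law of sines: e = f·sin E/sin F ≈ 17.369.
Law of sines: d = f·sin D/sin F ≈ 6.979.
Area = ½·f·e·sin D ≈ 29.57.
The altitude from D has length 2·area/d ≈ 8.4738.

h_D ≈ 8.4738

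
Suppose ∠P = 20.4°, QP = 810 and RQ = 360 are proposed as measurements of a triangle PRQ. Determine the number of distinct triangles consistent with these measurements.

QP·sin P = 810·sin(20.4°) ≈ 282.3.
Since QP sin P < RQ < QP (282.3 < 360 < 810), two triangles exist.

2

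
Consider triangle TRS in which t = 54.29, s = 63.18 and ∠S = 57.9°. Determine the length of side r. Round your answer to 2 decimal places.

Law of sines: sin T = t·sin S/s ≈ 0.72792.
Since s ≥ t, only the acute value applies: ∠T ≈ 46.71°.
Then ∠R = 180° − ∠S − ∠T ≈ 75.39°.
Law of sines gives r = s·sin R/sin S ≈ 72.169.

72.17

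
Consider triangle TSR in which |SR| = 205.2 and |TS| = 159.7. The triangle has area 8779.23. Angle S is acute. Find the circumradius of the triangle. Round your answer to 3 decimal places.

103.377

From area = ½·|TS|·|SR|·sin S, we get sin S = 2·area/(|TS|·|SR|) ≈ 0.53580.
Taking the acute solution, ∠S ≈ 32.40°.
Law of cosines then gives |RT| ≈ 110.78.
Circumradius = |RT|/(2 sin S) ≈ 103.38.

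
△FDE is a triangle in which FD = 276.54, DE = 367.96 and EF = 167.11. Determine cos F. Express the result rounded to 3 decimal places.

By the law of cosines, cos F = (EF² + FD² − DE²) / (2·EF·FD) ≈ -0.33535, so ∠F ≈ 109.59°.

cos F ≈ -0.335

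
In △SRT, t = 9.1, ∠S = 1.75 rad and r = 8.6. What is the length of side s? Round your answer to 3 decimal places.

13.589

By the law of cosines, s² = r² + t² − 2·r·t·cos S = 184.67, so s ≈ 13.589.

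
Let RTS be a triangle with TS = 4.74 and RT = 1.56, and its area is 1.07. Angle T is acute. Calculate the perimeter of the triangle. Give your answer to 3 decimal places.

9.578

From area = ½·RT·TS·sin T, we get sin T = 2·area/(RT·TS) ≈ 0.28941.
Taking the acute solution, ∠T ≈ 16.82°.
Law of cosines then gives SR ≈ 3.278.
Perimeter = 4.74 + 3.278 + 1.56 = 9.578.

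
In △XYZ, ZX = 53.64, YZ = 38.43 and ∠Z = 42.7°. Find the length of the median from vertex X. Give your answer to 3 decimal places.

41.612

By the law of cosines, XY² = YZ² + ZX² − 2·YZ·ZX·cos Z = 1324.2, so XY ≈ 36.39.
Median from X: ½√(2·ZX² + 2·XY² − YZ²) ≈ 41.612.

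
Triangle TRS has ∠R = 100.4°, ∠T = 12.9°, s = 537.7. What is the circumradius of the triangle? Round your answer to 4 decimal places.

The third angle is ∠S = 180° − ∠T − ∠R = 66.70°.
Law of sines: t = s·sin T/sin S ≈ 130.7.
Law of sines: r = s·sin R/sin S ≈ 575.83.
Circumradius = s/(2 sin S) ≈ 292.72.

292.7226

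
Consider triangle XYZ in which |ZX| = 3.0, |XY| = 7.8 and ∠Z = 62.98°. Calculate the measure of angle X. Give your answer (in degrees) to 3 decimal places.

∠X ≈ 96.983°

Law of sines: sin Y = |ZX|·sin Z/|XY| ≈ 0.34263.
Since |XY| ≥ |ZX|, only the acute value applies: ∠Y ≈ 20.04°.
Then ∠X = 180° − ∠Z − ∠Y ≈ 96.98°.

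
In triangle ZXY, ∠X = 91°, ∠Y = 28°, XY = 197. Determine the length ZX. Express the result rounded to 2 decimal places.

105.74

The third angle is ∠Z = 180° − ∠X − ∠Y = 61.00°.
Law of sines: ZX = XY·sin Y/sin Z ≈ 105.74.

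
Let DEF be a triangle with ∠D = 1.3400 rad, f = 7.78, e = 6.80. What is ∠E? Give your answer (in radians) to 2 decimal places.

0.82

By the law of cosines, d² = e² + f² − 2·e·f·cos D = 82.565, so d ≈ 9.0865.
Law of cosines again: cos E = (f² + d² − e²)/(2·f·d) ≈ 0.68502, so ∠E ≈ 0.8162 rad.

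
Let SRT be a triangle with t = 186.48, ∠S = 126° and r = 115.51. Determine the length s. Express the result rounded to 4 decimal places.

By the law of cosines, s² = r² + t² − 2·r·t·cos S = 73439, so s ≈ 271.

270.9972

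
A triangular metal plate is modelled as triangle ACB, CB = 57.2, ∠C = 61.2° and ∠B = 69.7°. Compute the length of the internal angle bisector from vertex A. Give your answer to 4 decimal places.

The third angle is ∠A = 180° − ∠C − ∠B = 49.10°.
Law of sines: BA = CB·sin C/sin A ≈ 66.315.
Law of sines: AC = CB·sin B/sin A ≈ 70.976.
The bisector from A has length 2·BA·AC·cos(∠A/2)/(BA+AC) ≈ 62.368.

t_A ≈ 62.3680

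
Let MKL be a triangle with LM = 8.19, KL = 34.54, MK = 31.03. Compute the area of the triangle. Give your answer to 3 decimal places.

Semiperimeter s = (34.54 + 8.19 + 31.03)/2 = 36.88.
Heron's formula: area = √(36.88·2.34·28.69·5.85) ≈ 120.35.

120.350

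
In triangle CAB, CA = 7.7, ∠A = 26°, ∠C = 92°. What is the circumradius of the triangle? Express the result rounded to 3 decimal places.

The third angle is ∠B = 180° − ∠C − ∠A = 62.00°.
Law of sines: AB = CA·sin C/sin B ≈ 8.7155.
Law of sines: BC = CA·sin A/sin B ≈ 3.8229.
Circumradius = CA/(2 sin B) ≈ 4.3604.

4.360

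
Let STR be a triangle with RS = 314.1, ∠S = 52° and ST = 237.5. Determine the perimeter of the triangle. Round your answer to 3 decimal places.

By the law of cosines, TR² = RS² + ST² − 2·RS·ST·cos S = 63210, so TR ≈ 251.42.
Semiperimeter s = (251.42+314.1+237.5)/2 = 401.51.
Perimeter = 251.42 + 314.1 + 237.5 = 803.02.

803.016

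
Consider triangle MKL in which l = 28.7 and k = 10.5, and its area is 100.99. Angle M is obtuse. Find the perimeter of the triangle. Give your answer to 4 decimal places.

From area = ½·k·l·sin M, we get sin M = 2·area/(k·l) ≈ 0.67025.
Taking the obtuse solution, ∠M ≈ 137.91°.
Law of cosines then gives m ≈ 37.165.
Perimeter = 37.165 + 10.5 + 28.7 = 76.365.

perimeter ≈ 76.3648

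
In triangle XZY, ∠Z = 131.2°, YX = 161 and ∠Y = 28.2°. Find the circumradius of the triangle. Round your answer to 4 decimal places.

R ≈ 106.9888

The third angle is ∠X = 180° − ∠Z − ∠Y = 20.60°.
Law of sines: ZY = YX·sin X/sin Z ≈ 75.286.
Law of sines: XZ = YX·sin Y/sin Z ≈ 101.12.
Circumradius = YX/(2 sin Z) ≈ 106.99.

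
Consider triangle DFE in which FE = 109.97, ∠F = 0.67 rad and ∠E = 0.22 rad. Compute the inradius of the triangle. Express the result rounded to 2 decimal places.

r ≈ 9.22

The third angle is ∠D = π − ∠F − ∠E = 2.252 rad.
Law of sines: ED = FE·sin F/sin D ≈ 87.881.
Law of sines: DF = FE·sin E/sin D ≈ 30.884.
Area = ½·FE·ED·sin E ≈ 1054.5.
Semiperimeter s = (109.97+87.881+30.884)/2 = 114.37.
Inradius = area/s = 1054.5/114.37 ≈ 9.2204.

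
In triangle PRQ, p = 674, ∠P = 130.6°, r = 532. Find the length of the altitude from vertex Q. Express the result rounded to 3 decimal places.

Law of sines: sin R = r·sin P/p ≈ 0.59931.
Since p ≥ r, only the acute value applies: ∠R ≈ 36.82°.
Then ∠Q = 180° − ∠P − ∠R ≈ 12.58°.
Law of sines gives q = p·sin Q/sin P ≈ 193.34.
Area = ½·p·r·sin Q ≈ 39048.
The altitude from Q has length 2·area/q ≈ 403.93.

403.932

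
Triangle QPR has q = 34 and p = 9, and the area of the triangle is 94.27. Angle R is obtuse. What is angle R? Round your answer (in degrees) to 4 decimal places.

From area = ½·q·p·sin R, we get sin R = 2·area/(q·p) ≈ 0.61614.
Taking the obtuse solution, ∠R ≈ 141.96°.

∠R ≈ 141.9649°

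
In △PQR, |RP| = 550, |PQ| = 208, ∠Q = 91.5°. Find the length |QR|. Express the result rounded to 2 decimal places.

Law of sines: sin R = |PQ|·sin Q/|RP| ≈ 0.37805.
Since |RP| ≥ |PQ|, only the acute value applies: ∠R ≈ 22.21°.
Then ∠P = 180° − ∠Q − ∠R ≈ 66.29°.
Law of sines gives |QR| = |RP|·sin P/sin Q ≈ 503.74.

503.74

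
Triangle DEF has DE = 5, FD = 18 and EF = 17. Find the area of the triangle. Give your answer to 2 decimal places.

Semiperimeter s = (17 + 18 + 5)/2 = 20.
Heron's formula: area = √(20·3·2·15) ≈ 42.426.

42.43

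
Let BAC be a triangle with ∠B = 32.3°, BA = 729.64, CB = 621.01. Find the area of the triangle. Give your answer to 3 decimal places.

area ≈ 121061.195

Area = ½·CB·BA·sin B ≈ 1.2106e+05.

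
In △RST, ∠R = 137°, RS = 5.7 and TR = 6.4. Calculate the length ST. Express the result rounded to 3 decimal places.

11.261

By the law of cosines, ST² = TR² + RS² − 2·TR·RS·cos R = 126.81, so ST ≈ 11.261.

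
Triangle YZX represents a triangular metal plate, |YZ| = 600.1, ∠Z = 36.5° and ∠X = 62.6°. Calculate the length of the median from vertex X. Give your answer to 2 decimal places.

m_X ≈ 462.08

The third angle is ∠Y = 180° − ∠Z − ∠X = 80.90°.
Law of sines: |ZX| = |YZ|·sin Y/sin X ≈ 667.42.
Law of sines: |XY| = |YZ|·sin Z/sin X ≈ 402.06.
Median from X: ½√(2·|ZX|² + 2·|XY|² − |YZ|²) ≈ 462.08.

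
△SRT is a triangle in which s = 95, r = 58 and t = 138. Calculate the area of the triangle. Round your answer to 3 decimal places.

Semiperimeter p = (95 + 58 + 138)/2 = 145.5.
Heron's formula: area = √(145.5·50.5·87.5·7.5) ≈ 2195.9.

2195.896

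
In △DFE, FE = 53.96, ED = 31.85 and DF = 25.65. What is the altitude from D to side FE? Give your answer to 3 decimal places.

h_D ≈ 9.866

Semiperimeter s = (53.96 + 31.85 + 25.65)/2 = 55.73.
Heron's formula: area = √(55.73·1.77·23.88·30.08) ≈ 266.19.
The altitude from D has length 2·area/FE ≈ 9.8661.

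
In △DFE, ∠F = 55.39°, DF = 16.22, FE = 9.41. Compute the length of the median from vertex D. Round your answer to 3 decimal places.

m_D ≈ 14.090

By the law of cosines, ED² = DF² + FE² − 2·DF·FE·cos F = 178.25, so ED ≈ 13.351.
Median from D: ½√(2·ED² + 2·DF² − FE²) ≈ 14.09.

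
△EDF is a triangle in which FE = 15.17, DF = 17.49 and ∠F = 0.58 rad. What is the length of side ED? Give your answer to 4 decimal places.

By the law of cosines, ED² = DF² + FE² − 2·DF·FE·cos F = 92.163, so ED ≈ 9.6002.

9.6002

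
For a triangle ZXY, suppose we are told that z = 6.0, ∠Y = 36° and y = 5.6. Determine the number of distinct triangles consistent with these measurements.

z·sin Y = 6.0·sin(36°) ≈ 3.527.
Since z sin Y < y < z (3.527 < 5.6 < 6.0), two triangles exist.

2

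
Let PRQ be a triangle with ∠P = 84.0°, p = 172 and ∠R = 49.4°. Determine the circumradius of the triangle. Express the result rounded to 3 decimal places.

86.474

The third angle is ∠Q = 180° − ∠P − ∠R = 46.60°.
Law of sines: r = p·sin R/sin P ≈ 131.31.
Law of sines: q = p·sin Q/sin P ≈ 125.66.
Circumradius = p/(2 sin P) ≈ 86.474.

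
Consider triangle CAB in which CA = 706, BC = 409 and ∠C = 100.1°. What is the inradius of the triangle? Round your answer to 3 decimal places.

By the law of cosines, AB² = BC² + CA² − 2·BC·CA·cos C = 7.6699e+05, so AB ≈ 875.78.
Area = ½·BC·CA·sin C ≈ 1.4214e+05.
Semiperimeter s = (875.78+409+706)/2 = 995.39.
Inradius = area/s = 1.4214e+05/995.39 ≈ 142.8.

142.798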